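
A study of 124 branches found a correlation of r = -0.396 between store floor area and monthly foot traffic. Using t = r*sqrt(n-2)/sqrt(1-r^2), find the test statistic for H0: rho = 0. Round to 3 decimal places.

t = r·√(n−2) / √(1−r²) with r = -0.396, n = 124
  = -0.396·√122 / √(1 − 0.156816)
  = -0.396·11.045361 / 0.918251
  = -4.373963 / 0.918251 = -4.763

-4.763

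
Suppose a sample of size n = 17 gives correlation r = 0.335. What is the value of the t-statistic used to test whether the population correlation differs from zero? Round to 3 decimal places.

1.377

t = r·√(n−2) / √(1−r²) with r = 0.335, n = 17
  = 0.335·√15 / √(1 − 0.112225)
  = 0.335·3.872983 / 0.942218
  = 1.297449 / 0.942218 = 1.377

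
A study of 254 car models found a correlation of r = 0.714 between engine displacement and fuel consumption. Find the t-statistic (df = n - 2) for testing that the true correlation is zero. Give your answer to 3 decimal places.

16.189

1 − r² = 1 − 0.509796 = 0.490204;  √(1−r²) = 0.700146
√(n−2) = √252 = 15.874508
t = r·√(n−2)/√(1−r²) = 0.714 · 15.874508 / 0.700146 = 16.189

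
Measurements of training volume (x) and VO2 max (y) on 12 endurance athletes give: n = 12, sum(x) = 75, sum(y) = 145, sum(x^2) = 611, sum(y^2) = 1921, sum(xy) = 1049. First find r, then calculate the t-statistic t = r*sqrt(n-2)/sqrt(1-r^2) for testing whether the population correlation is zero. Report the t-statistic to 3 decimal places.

S_xy = nΣxy − ΣxΣy = 12·1049 − 75·145 = 12588 − 10875 = 1713
S_xx = nΣx² − (Σx)² = 12·611 − 75² = 7332 − 5625 = 1707
S_yy = nΣy² − (Σy)² = 12·1921 − 145² = 23052 − 21025 = 2027
r = S_xy / √(S_xx·S_yy) = 1713 / √(1707·2027) = 1713 / √3460089 = 1713 / 1860.1314 = 0.9209
t = r·√(n−2)/√(1−r²) = 0.9209·√10 / √(1−0.848057) = 2.912141 / 0.389799 = 7.471

7.471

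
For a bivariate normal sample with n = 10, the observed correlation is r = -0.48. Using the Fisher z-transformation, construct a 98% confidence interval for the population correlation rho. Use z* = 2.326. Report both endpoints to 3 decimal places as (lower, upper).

(-0.886, 0.342)

Fisher z: z_r = atanh(r) = ½·ln((1+(-0.48))/(1−(-0.48))) = -0.522984
SE(z) = 1/√(n−3) = 1/√7 = 0.377964
98% ⇒ z* = 2.326; margin = 2.326·0.377964 = 0.879144
CI on z-scale: (-1.402128, 0.356160)
Back-transform: tanh(-1.402128) = -0.885811, tanh(0.356160) = 0.341827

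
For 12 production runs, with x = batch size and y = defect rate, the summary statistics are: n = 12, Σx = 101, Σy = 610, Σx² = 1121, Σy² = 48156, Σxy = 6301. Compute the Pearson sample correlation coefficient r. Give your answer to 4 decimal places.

Numerator: nΣxy − (Σx)(Σy) = 12·6301 − (101)(610) = 14002
Denominator: √[(nΣx²−(Σx)²)(nΣy²−(Σy)²)]
  nΣx²−(Σx)² = 12·1121 − 10201 = 3251;  nΣy²−(Σy)² = 12·48156 − 372100 = 205772
  √(3251·205772) = √668964772 = 25864.3533
r = 14002 / 25864.3533 = 0.5414

0.5414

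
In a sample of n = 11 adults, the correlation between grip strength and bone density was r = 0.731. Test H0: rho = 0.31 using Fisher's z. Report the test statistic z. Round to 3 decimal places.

z_r = atanh(0.731) = 0.930872,  z_0 = atanh(0.31) = 0.320545
SE = 1/√(n−3) = 1/√8 = 0.353553
z = (z_r − z_0)/SE = (0.930872 − 0.320545) / 0.353553 = 0.610327 / 0.353553 = 1.726

1.726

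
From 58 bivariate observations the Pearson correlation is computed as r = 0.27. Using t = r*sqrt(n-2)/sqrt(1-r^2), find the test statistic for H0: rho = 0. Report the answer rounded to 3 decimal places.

2.098

1 − r² = 1 − 0.0729 = 0.9271;  √(1−r²) = 0.962860
√(n−2) = √56 = 7.483315
t = r·√(n−2)/√(1−r²) = 0.27 · 7.483315 / 0.962860 = 2.098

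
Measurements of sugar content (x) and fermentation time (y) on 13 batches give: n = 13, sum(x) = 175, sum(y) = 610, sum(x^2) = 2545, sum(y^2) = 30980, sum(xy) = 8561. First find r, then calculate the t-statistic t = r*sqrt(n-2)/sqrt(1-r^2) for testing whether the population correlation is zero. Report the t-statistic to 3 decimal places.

2.037

S_xy = nΣxy − ΣxΣy = 13·8561 − 175·610 = 111293 − 106750 = 4543
S_xx = nΣx² − (Σx)² = 13·2545 − 175² = 33085 − 30625 = 2460
S_yy = nΣy² − (Σy)² = 13·30980 − 610² = 402740 − 372100 = 30640
r = S_xy / √(S_xx·S_yy) = 4543 / √(2460·30640) = 4543 / √75374400 = 4543 / 8681.8431 = 0.5233
t = r·√(n−2)/√(1−r²) = 0.5233·√11 / √(1−0.273843) = 1.735590 / 0.852148 = 2.037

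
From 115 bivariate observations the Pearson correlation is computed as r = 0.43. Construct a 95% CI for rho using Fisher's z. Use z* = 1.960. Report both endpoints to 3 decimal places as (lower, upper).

z_r = atanh(0.43) = 0.459897;  SE = 1/√(n−3) = 1/√112 = 0.094491
z-limits: 0.459897 ± 1.960·0.094491 = 0.459897 ± 0.185202 = [0.274695, 0.645099]
ρ-limits: (tanh 0.274695, tanh 0.645099) = (0.268, 0.568)

(0.268, 0.568)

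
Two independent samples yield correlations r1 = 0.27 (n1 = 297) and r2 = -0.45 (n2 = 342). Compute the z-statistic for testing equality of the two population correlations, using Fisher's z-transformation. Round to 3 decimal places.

9.556

Fisher z-transforms: z1 = atanh(0.27) = 0.276864, z2 = atanh(-0.45) = -0.484700; difference d = 0.761564
Var(d) = 1/294 + 1/339 = 0.0034014 + 0.0029499 = 0.0063513
z = d/√Var(d) = 0.761564 / √0.0063513 = 0.761564 / 0.079695 = 9.556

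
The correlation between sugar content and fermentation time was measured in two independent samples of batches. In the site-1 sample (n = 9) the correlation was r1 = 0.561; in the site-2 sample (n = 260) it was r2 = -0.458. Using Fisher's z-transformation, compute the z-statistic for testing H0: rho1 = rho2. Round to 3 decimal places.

2.734

Fisher z-transforms: z1 = atanh(0.561) = 0.634291, z2 = atanh(-0.458) = -0.494777; difference d = 1.129068
Var(d) = 1/6 + 1/257 = 0.1666667 + 0.0038911 = 0.1705578
z = d/√Var(d) = 1.129068 / √0.1705578 = 1.129068 / 0.412986 = 2.734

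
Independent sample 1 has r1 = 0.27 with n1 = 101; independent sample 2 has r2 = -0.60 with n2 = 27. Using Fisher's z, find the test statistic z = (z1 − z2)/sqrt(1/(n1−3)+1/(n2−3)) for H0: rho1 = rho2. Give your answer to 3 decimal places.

Fisher z-transforms: z1 = atanh(0.27) = 0.276864, z2 = atanh(-0.60) = -0.693147; difference d = 0.970011
Var(d) = 1/98 + 1/24 = 0.0102041 + 0.0416667 = 0.0518708
z = d/√Var(d) = 0.970011 / √0.0518708 = 0.970011 / 0.227752 = 4.259

4.259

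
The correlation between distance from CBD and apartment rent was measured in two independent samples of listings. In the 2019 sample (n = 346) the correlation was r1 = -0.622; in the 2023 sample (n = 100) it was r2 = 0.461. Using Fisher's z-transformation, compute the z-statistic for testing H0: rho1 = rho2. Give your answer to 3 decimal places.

Fisher z-transforms: z1 = atanh(-0.622) = -0.728261, z2 = atanh(0.461) = 0.498580; difference d = -1.226841
Var(d) = 1/343 + 1/97 = 0.0029155 + 0.0103093 = 0.0132248
z = d/√Var(d) = -1.226841 / √0.0132248 = -1.226841 / 0.114999 = -10.668

-10.668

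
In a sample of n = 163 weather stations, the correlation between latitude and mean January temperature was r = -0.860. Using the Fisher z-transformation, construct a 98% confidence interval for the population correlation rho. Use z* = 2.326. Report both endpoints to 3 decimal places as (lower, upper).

z_r = atanh(-0.860) = -1.293345;  SE = 1/√(n−3) = 1/√160 = 0.079057
z-limits: -1.293345 ± 2.326·0.079057 = -1.293345 ± 0.183887 = [-1.477232, -1.109458]
ρ-limits: (tanh -1.477232, tanh -1.109458) = (-0.901, -0.804)

(-0.901, -0.804)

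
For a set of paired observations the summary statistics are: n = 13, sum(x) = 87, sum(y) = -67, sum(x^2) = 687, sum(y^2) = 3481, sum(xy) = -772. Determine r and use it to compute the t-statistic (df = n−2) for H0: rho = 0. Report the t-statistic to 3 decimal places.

-2.269

S_xy = nΣxy − ΣxΣy = 13·(-772) − 87·(-67) = -10036 − (-5829) = -4207
S_xx = nΣx² − (Σx)² = 13·687 − 87² = 8931 − 7569 = 1362
S_yy = nΣy² − (Σy)² = 13·3481 − (-67)² = 45253 − 4489 = 40764
r = S_xy / √(S_xx·S_yy) = -4207 / √(1362·40764) = -4207 / √55520568 = -4207 / 7451.2125 = -0.5646
t = r·√(n−2)/√(1−r²) = -0.5646·√11 / √(1−0.318773) = -1.872566 / 0.825365 = -2.269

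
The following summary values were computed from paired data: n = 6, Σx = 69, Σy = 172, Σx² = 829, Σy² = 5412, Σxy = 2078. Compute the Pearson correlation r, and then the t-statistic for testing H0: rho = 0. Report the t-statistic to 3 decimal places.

S_xy = nΣxy − ΣxΣy = 6·2078 − 69·172 = 12468 − 11868 = 600
S_xx = nΣx² − (Σx)² = 6·829 − 69² = 4974 − 4761 = 213
S_yy = nΣy² − (Σy)² = 6·5412 − 172² = 32472 − 29584 = 2888
r = S_xy / √(S_xx·S_yy) = 600 / √(213·2888) = 600 / √615144 = 600 / 784.3112 = 0.7650
t = r·√(n−2)/√(1−r²) = 0.7650·√4 / √(1−0.585225) = 1.530000 / 0.644030 = 2.376

2.376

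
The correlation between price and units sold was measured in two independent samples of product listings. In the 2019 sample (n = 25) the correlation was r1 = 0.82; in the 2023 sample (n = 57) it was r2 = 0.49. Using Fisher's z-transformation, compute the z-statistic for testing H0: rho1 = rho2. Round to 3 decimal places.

2.454

Fisher z-transforms: z1 = atanh(0.82) = 1.156817, z2 = atanh(0.49) = 0.536060; difference d = 0.620757
Var(d) = 1/22 + 1/54 = 0.0454545 + 0.0185185 = 0.0639730
z = d/√Var(d) = 0.620757 / √0.0639730 = 0.620757 / 0.252929 = 2.454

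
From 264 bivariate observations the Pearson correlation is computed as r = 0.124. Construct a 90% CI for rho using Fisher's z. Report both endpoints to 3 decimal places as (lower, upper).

z_r = atanh(0.124) = 0.124641;  SE = 1/√(n−3) = 1/√261 = 0.061898
z-limits: 0.124641 ± 1.645·0.061898 = 0.124641 ± 0.101822 = [0.022819, 0.226463]
ρ-limits: (tanh 0.022819, tanh 0.226463) = (0.023, 0.223)

(0.023, 0.223)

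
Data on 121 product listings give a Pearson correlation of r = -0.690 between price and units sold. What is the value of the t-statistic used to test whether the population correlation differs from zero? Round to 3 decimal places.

1 − r² = 1 − 0.476100 = 0.523900;  √(1−r²) = 0.723809
√(n−2) = √119 = 10.908712
t = r·√(n−2)/√(1−r²) = -0.690 · 10.908712 / 0.723809 = -10.399

-10.399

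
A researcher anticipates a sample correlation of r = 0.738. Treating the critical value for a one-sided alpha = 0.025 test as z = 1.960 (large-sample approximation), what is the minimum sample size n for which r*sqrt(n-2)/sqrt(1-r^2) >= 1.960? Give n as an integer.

r√(n−2)/√(1−r²) ≥ 1.960  ⇔  n−2 ≥ (1.960)²·(1−r²)/r²
(1−r²)/r² = (1−0.544644)/0.544644 = 0.8361
n ≥ 2 + 3.8416·0.8361 = 2 + 3.2120 = 5.2120
⌈5.2120⌉ = 6

6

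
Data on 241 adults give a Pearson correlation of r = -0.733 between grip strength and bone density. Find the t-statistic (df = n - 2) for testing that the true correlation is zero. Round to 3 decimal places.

-16.659

t = r·√(n−2) / √(1−r²) with r = -0.733, n = 241
  = -0.733·√239 / √(1 − 0.537289)
  = -0.733·15.459625 / 0.680229
  = -11.331905 / 0.680229 = -16.659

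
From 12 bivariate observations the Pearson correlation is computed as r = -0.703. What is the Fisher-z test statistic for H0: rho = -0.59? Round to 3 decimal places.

Fisher z: atanh(-0.703) = -0.873207, atanh(-0.59) = -0.677666
z = (z_r − z_0)·√(n−3) = (-0.873207 − (-0.677666))·√9 = -0.195541 · 3.000000 = -0.587

-0.587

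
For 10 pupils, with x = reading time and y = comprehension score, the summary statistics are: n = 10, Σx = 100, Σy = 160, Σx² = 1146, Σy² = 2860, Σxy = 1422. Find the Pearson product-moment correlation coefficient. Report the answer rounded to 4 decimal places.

-0.8505

Numerator: nΣxy − (Σx)(Σy) = 10·1422 − (100)(160) = -1780
Denominator: √[(nΣx²−(Σx)²)(nΣy²−(Σy)²)]
  nΣx²−(Σx)² = 10·1146 − 10000 = 1460;  nΣy²−(Σy)² = 10·2860 − 25600 = 3000
  √(1460·3000) = √4380000 = 2092.8450
r = -1780 / 2092.8450 = -0.8505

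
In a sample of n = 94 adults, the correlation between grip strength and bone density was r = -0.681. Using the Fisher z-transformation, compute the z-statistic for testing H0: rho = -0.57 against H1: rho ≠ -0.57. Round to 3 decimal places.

-1.750

Fisher z: atanh(-0.681) = -0.830977, atanh(-0.57) = -0.647523
z = (z_r − z_0)·√(n−3) = (-0.830977 − (-0.647523))·√91 = -0.183454 · 9.539392 = -1.750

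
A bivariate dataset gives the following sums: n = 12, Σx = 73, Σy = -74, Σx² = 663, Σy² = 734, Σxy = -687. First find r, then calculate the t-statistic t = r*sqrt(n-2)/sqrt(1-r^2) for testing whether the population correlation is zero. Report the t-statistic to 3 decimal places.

Numerator: nΣxy − (Σx)(Σy) = 12·(-687) − (73)(-74) = -2842
Denominator: √[(nΣx²−(Σx)²)(nΣy²−(Σy)²)]
  nΣx²−(Σx)² = 12·663 − 5329 = 2627;  nΣy²−(Σy)² = 12·734 − 5476 = 3332
  √(2627·3332) = √8753164 = 2958.5747
r = -2842 / 2958.5747 = -0.9606
t = r·√(n−2)/√(1−r²) = -0.9606·√10 / √(1−0.922752) = -3.037684 / 0.277935 = -10.929

-10.929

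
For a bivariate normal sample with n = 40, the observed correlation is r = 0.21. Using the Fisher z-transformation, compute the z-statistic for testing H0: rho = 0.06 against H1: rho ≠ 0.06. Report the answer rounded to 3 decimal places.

0.931

z_r = atanh(0.21) = 0.213171,  z_0 = atanh(0.06) = 0.060072
SE = 1/√(n−3) = 1/√37 = 0.164399
z = (z_r − z_0)/SE = (0.213171 − 0.060072) / 0.164399 = 0.153099 / 0.164399 = 0.931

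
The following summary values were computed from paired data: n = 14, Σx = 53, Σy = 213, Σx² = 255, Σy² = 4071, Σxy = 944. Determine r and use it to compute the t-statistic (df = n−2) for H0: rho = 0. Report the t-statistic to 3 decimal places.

S_xy = nΣxy − ΣxΣy = 14·944 − 53·213 = 13216 − 11289 = 1927
S_xx = nΣx² − (Σx)² = 14·255 − 53² = 3570 − 2809 = 761
S_yy = nΣy² − (Σy)² = 14·4071 − 213² = 56994 − 45369 = 11625
r = S_xy / √(S_xx·S_yy) = 1927 / √(761·11625) = 1927 / √8846625 = 1927 / 2974.3277 = 0.6479
t = r·√(n−2)/√(1−r²) = 0.6479·√12 / √(1−0.419774) = 2.244391 / 0.761726 = 2.946

2.946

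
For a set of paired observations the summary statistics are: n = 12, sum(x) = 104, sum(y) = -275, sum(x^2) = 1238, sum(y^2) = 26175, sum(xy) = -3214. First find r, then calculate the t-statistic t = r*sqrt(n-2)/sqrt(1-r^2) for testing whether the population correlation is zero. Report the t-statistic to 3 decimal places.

S_xy = nΣxy − ΣxΣy = 12·(-3214) − 104·(-275) = -38568 − (-28600) = -9968
S_xx = nΣx² − (Σx)² = 12·1238 − 104² = 14856 − 10816 = 4040
S_yy = nΣy² − (Σy)² = 12·26175 − (-275)² = 314100 − 75625 = 238475
r = S_xy / √(S_xx·S_yy) = -9968 / √(4040·238475) = -9968 / √963439000 = -9968 / 31039.3138 = -0.3211
t = r·√(n−2)/√(1−r²) = -0.3211·√10 / √(1−0.103105) = -1.015407 / 0.947045 = -1.072

-1.072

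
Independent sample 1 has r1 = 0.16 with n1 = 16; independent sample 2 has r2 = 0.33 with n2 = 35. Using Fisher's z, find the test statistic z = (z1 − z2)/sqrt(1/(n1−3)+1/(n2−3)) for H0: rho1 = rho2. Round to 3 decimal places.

-0.552

z1 = atanh(0.16) = 0.161387,  z2 = atanh(0.33) = 0.342828
SE = √(1/(n1−3) + 1/(n2−3)) = √(1/13 + 1/32) = √(0.0769231 + 0.0312500) = √0.1081731 = 0.328897
z = (z1 − z2)/SE = (0.161387 − 0.342828) / 0.328897 = -0.181441 / 0.328897 = -0.552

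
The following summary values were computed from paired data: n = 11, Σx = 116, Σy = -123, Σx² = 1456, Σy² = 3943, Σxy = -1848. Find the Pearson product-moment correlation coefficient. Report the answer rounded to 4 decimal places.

S_xy = nΣxy − ΣxΣy = 11·(-1848) − 116·(-123) = -20328 − (-14268) = -6060
S_xx = nΣx² − (Σx)² = 11·1456 − 116² = 16016 − 13456 = 2560
S_yy = nΣy² − (Σy)² = 11·3943 − (-123)² = 43373 − 15129 = 28244
r = S_xy / √(S_xx·S_yy) = -6060 / √(2560·28244) = -6060 / √72304640 = -6060 / 8503.2135 = -0.7127

-0.7127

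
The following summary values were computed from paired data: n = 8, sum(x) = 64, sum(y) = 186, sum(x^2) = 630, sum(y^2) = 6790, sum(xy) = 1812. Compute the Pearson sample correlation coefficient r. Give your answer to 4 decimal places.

0.6007

S_xy = nΣxy − ΣxΣy = 8·1812 − 64·186 = 14496 − 11904 = 2592
S_xx = nΣx² − (Σx)² = 8·630 − 64² = 5040 − 4096 = 944
S_yy = nΣy² − (Σy)² = 8·6790 − 186² = 54320 − 34596 = 19724
r = S_xy / √(S_xx·S_yy) = 2592 / √(944·19724) = 2592 / √18619456 = 2592 / 4315.0268 = 0.6007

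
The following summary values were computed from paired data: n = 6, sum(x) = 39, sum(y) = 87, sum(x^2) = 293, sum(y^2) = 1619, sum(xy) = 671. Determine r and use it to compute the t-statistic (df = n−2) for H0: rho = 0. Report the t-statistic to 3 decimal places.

S_xy = nΣxy − ΣxΣy = 6·671 − 39·87 = 4026 − 3393 = 633
S_xx = nΣx² − (Σx)² = 6·293 − 39² = 1758 − 1521 = 237
S_yy = nΣy² − (Σy)² = 6·1619 − 87² = 9714 − 7569 = 2145
r = S_xy / √(S_xx·S_yy) = 633 / √(237·2145) = 633 / √508365 = 633 / 712.9972 = 0.8878
t = r·√(n−2)/√(1−r²) = 0.8878·√4 / √(1−0.788189) = 1.775600 / 0.460229 = 3.858

3.858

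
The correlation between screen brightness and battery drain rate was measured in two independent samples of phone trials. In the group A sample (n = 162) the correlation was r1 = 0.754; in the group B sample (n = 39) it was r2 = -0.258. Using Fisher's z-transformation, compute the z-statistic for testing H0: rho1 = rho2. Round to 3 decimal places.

z1 = atanh(0.754) = 0.982161,  z2 = atanh(-0.258) = -0.263965
SE = √(1/(n1−3) + 1/(n2−3)) = √(1/159 + 1/36) = √(0.0062893 + 0.0277778) = √0.0340671 = 0.184573
z = (z1 − z2)/SE = (0.982161 − (-0.263965)) / 0.184573 = 1.246126 / 0.184573 = 6.751

6.751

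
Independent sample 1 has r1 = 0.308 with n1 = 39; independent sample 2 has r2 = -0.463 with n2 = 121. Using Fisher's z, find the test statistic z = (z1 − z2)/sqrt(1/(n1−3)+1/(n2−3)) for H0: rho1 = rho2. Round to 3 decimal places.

4.304

z1 = atanh(0.308) = 0.318334,  z2 = atanh(-0.463) = -0.501123
SE = √(1/(n1−3) + 1/(n2−3)) = √(1/36 + 1/118) = √(0.0277778 + 0.0084746) = √0.0362524 = 0.190401
z = (z1 − z2)/SE = (0.318334 − (-0.501123)) / 0.190401 = 0.819457 / 0.190401 = 4.304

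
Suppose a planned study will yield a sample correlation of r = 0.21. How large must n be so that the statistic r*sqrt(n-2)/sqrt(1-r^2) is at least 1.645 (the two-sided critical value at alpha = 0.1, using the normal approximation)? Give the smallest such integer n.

61

r√(n−2)/√(1−r²) ≥ 1.645  ⇔  n−2 ≥ (1.645)²·(1−r²)/r²
(1−r²)/r² = (1−0.0441)/0.0441 = 21.6757
n ≥ 2 + 2.706025·21.6757 = 2 + 58.6550 = 60.6550
⌈60.6550⌉ = 61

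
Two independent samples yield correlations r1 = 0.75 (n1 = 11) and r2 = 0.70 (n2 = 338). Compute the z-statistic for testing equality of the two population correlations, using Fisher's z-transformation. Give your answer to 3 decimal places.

0.295

z1 = atanh(0.75) = 0.972955,  z2 = atanh(0.70) = 0.867301
SE = √(1/(n1−3) + 1/(n2−3)) = √(1/8 + 1/335) = √(0.1250000 + 0.0029851) = √0.1279851 = 0.357750
z = (z1 − z2)/SE = (0.972955 − 0.867301) / 0.357750 = 0.105654 / 0.357750 = 0.295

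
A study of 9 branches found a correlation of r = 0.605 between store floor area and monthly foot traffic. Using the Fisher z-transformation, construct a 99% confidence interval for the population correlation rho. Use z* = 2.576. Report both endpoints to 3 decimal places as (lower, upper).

(-0.337, 0.942)

Fisher z: z_r = atanh(r) = ½·ln((1+0.605)/(1−0.605)) = 0.700997
SE(z) = 1/√(n−3) = 1/√6 = 0.408248
99% ⇒ z* = 2.576; margin = 2.576·0.408248 = 1.051647
CI on z-scale: (-0.350650, 1.752644)
Back-transform: tanh(-0.350650) = -0.336952, tanh(1.752644) = 0.941676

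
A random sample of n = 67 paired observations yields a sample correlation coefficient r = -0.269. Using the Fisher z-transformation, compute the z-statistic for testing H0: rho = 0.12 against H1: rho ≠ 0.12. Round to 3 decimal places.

-3.171

z_r = atanh(-0.269) = -0.275786,  z_0 = atanh(0.12) = 0.120581
SE = 1/√(n−3) = 1/√64 = 0.125000
z = (z_r − z_0)/SE = (-0.275786 − 0.120581) / 0.125000 = -0.396367 / 0.125000 = -3.171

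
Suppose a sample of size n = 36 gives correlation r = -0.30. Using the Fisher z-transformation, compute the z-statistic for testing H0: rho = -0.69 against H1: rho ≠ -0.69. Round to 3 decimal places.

3.093

Fisher z: atanh(-0.30) = -0.309520, atanh(-0.69) = -0.847956
z = (z_r − z_0)·√(n−3) = (-0.309520 − (-0.847956))·√33 = 0.538436 · 5.744563 = 3.093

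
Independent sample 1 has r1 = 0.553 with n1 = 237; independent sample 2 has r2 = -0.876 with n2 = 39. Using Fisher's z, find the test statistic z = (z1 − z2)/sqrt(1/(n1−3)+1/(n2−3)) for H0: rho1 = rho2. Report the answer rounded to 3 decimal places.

Fisher z-transforms: z1 = atanh(0.553) = 0.622693, z2 = atanh(-0.876) = -1.358308; difference d = 1.981001
Var(d) = 1/234 + 1/36 = 0.0042735 + 0.0277778 = 0.0320513
z = d/√Var(d) = 1.981001 / √0.0320513 = 1.981001 / 0.179029 = 11.065

11.065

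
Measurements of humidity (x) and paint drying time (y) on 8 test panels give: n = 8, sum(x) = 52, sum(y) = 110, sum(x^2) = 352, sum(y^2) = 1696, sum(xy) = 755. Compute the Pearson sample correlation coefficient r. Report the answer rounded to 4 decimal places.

0.7892

S_xy = nΣxy − ΣxΣy = 8·755 − 52·110 = 6040 − 5720 = 320
S_xx = nΣx² − (Σx)² = 8·352 − 52² = 2816 − 2704 = 112
S_yy = nΣy² − (Σy)² = 8·1696 − 110² = 13568 − 12100 = 1468
r = S_xy / √(S_xx·S_yy) = 320 / √(112·1468) = 320 / √164416 = 320 / 405.4824 = 0.7892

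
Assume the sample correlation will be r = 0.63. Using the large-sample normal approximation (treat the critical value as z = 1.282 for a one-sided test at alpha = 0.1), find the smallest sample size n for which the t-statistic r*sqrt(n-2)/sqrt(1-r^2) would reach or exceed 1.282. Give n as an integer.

Need r·√(n−2)/√(1−r²) ≥ 1.282
√(n−2) ≥ 1.282·√(1−0.3969) / 0.63 = 1.282·0.776595 / 0.63 = 1.5803
n−2 ≥ 2.4973  ⇒  n ≥ 4.4973
Smallest integer n = 5

5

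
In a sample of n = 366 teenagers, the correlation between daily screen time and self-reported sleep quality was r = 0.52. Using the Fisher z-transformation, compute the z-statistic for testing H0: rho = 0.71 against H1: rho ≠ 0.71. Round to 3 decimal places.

z_r = atanh(0.52) = 0.576340,  z_0 = atanh(0.71) = 0.887184
SE = 1/√(n−3) = 1/√363 = 0.052486
z = (z_r − z_0)/SE = (0.576340 − 0.887184) / 0.052486 = -0.310844 / 0.052486 = -5.922

-5.922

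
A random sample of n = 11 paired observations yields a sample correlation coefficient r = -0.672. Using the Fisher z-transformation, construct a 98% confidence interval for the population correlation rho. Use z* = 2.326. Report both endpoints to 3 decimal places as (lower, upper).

(-0.927, 0.008)

Fisher z: z_r = atanh(r) = ½·ln((1+(-0.672))/(1−(-0.672))) = -0.814381
SE(z) = 1/√(n−3) = 1/√8 = 0.353553
98% ⇒ z* = 2.326; margin = 2.326·0.353553 = 0.822364
CI on z-scale: (-1.636745, 0.007983)
Back-transform: tanh(-1.636745) = -0.927016, tanh(0.007983) = 0.007983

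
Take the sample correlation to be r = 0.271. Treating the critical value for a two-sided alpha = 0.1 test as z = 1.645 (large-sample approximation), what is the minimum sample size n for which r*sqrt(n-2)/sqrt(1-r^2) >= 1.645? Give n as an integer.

Need r·√(n−2)/√(1−r²) ≥ 1.645
√(n−2) ≥ 1.645·√(1−0.073441) / 0.271 = 1.645·0.962579 / 0.271 = 5.8430
n−2 ≥ 34.1406  ⇒  n ≥ 36.1406
Smallest integer n = 37

37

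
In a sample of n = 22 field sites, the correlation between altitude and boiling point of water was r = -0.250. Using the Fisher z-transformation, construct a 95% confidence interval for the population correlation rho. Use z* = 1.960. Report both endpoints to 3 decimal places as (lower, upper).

z_r = atanh(-0.250) = -0.255413;  SE = 1/√(n−3) = 1/√19 = 0.229416
z-limits: -0.255413 ± 1.960·0.229416 = -0.255413 ± 0.449655 = [-0.705068, 0.194242]
ρ-limits: (tanh -0.705068, tanh 0.194242) = (-0.608, 0.192)

(-0.608, 0.192)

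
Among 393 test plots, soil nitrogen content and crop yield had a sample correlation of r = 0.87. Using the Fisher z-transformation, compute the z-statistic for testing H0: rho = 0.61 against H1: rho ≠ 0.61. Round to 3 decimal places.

Fisher z: atanh(0.87) = 1.333080, atanh(0.61) = 0.708921
z = (z_r − z_0)·√(n−3) = (1.333080 − 0.708921)·√390 = 0.624159 · 19.748418 = 12.326

12.326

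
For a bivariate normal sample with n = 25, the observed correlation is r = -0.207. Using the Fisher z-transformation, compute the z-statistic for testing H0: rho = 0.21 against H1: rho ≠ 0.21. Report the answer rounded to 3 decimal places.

Fisher z: atanh(-0.207) = -0.210035, atanh(0.21) = 0.213171
z = (z_r − z_0)·√(n−3) = (-0.210035 − 0.213171)·√22 = -0.423206 · 4.690416 = -1.985

-1.985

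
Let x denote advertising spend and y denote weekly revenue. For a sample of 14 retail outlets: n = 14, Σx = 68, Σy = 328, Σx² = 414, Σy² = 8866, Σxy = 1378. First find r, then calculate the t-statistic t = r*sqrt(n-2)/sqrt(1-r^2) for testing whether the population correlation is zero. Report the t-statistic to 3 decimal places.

Numerator: nΣxy − (Σx)(Σy) = 14·1378 − (68)(328) = -3012
Denominator: √[(nΣx²−(Σx)²)(nΣy²−(Σy)²)]
  nΣx²−(Σx)² = 14·414 − 4624 = 1172;  nΣy²−(Σy)² = 14·8866 − 107584 = 16540
  √(1172·16540) = √19384880 = 4402.8264
r = -3012 / 4402.8264 = -0.6841
t = r·√(n−2)/√(1−r²) = -0.6841·√12 / √(1−0.467993) = -2.369792 / 0.729388 = -3.249

-3.249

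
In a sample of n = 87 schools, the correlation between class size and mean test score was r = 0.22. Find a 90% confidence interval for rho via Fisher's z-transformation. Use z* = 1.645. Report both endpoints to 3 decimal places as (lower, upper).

Fisher z: z_r = atanh(r) = ½·ln((1+0.22)/(1−0.22)) = 0.223656
SE(z) = 1/√(n−3) = 1/√84 = 0.109109
90% ⇒ z* = 1.645; margin = 1.645·0.109109 = 0.179484
CI on z-scale: (0.044172, 0.403140)
Back-transform: tanh(0.044172) = 0.044143, tanh(0.403140) = 0.382632

(0.044, 0.383)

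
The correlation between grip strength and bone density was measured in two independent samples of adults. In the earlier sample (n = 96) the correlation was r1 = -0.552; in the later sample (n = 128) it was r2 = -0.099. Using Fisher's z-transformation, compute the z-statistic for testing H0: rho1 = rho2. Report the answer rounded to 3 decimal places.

Fisher z-transforms: z1 = atanh(-0.552) = -0.621253, z2 = atanh(-0.099) = -0.099325; difference d = -0.521928
Var(d) = 1/93 + 1/125 = 0.0107527 + 0.0080000 = 0.0187527
z = d/√Var(d) = -0.521928 / √0.0187527 = -0.521928 / 0.136940 = -3.811

-3.811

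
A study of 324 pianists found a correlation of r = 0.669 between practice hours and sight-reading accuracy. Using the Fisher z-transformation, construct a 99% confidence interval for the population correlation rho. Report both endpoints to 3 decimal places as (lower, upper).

(0.582, 0.741)

Fisher z: z_r = atanh(r) = ½·ln((1+0.669)/(1−0.669)) = 0.808931
SE(z) = 1/√(n−3) = 1/√321 = 0.055815
99% ⇒ z* = 2.576; margin = 2.576·0.055815 = 0.143779
CI on z-scale: (0.665152, 0.952710)
Back-transform: tanh(0.665152) = 0.581782, tanh(0.952710) = 0.741007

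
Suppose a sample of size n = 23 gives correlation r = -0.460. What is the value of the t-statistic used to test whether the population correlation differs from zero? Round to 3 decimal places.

-2.374

1 − r² = 1 − 0.211600 = 0.788400;  √(1−r²) = 0.887919
√(n−2) = √21 = 4.582576
t = r·√(n−2)/√(1−r²) = -0.460 · 4.582576 / 0.887919 = -2.374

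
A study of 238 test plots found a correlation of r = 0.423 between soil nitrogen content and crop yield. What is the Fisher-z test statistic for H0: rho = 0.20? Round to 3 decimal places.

3.811

z_r = atanh(0.423) = 0.451340,  z_0 = atanh(0.20) = 0.202733
SE = 1/√(n−3) = 1/√235 = 0.065233
z = (z_r − z_0)/SE = (0.451340 − 0.202733) / 0.065233 = 0.248607 / 0.065233 = 3.811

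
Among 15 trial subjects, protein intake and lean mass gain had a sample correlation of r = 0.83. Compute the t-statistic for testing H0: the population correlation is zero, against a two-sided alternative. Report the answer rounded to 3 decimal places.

t = r·√(n−2) / √(1−r²) with r = 0.83, n = 15
  = 0.83·√13 / √(1 − 0.6889)
  = 0.83·3.605551 / 0.557763
  = 2.992607 / 0.557763 = 5.365

5.365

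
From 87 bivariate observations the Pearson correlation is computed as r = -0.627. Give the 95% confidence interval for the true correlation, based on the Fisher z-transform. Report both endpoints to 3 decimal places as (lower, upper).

Fisher z: z_r = atanh(r) = ½·ln((1+(-0.627))/(1−(-0.627))) = -0.736457
SE(z) = 1/√(n−3) = 1/√84 = 0.109109
95% ⇒ z* = 1.960; margin = 1.960·0.109109 = 0.213854
CI on z-scale: (-0.950311, -0.522603)
Back-transform: tanh(-0.950311) = -0.739924, tanh(-0.522603) = -0.479707

(-0.740, -0.480)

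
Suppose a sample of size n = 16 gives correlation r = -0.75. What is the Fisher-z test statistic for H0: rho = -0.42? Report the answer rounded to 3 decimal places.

-1.894

z_r = atanh(-0.75) = -0.972955,  z_0 = atanh(-0.42) = -0.447692
SE = 1/√(n−3) = 1/√13 = 0.277350
z = (z_r − z_0)/SE = (-0.972955 − (-0.447692)) / 0.277350 = -0.525263 / 0.277350 = -1.894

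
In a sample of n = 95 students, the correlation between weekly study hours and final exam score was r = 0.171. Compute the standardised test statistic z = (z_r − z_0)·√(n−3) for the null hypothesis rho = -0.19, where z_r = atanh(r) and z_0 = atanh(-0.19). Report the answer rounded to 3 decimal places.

Fisher z: atanh(0.171) = 0.172697, atanh(-0.19) = -0.192337
z = (z_r − z_0)·√(n−3) = (0.172697 − (-0.192337))·√92 = 0.365034 · 9.591663 = 3.501

3.501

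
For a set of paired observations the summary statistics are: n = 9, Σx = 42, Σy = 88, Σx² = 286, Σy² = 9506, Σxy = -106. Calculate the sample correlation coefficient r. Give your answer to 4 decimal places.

-0.5857

S_xy = nΣxy − ΣxΣy = 9·(-106) − 42·88 = -954 − 3696 = -4650
S_xx = nΣx² − (Σx)² = 9·286 − 42² = 2574 − 1764 = 810
S_yy = nΣy² − (Σy)² = 9·9506 − 88² = 85554 − 7744 = 77810
r = S_xy / √(S_xx·S_yy) = -4650 / √(810·77810) = -4650 / √63026100 = -4650 / 7938.8979 = -0.5857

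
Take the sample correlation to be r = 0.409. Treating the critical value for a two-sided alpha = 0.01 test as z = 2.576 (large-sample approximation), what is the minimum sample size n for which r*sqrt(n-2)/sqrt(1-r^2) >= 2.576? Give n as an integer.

36

r√(n−2)/√(1−r²) ≥ 2.576  ⇔  n−2 ≥ (2.576)²·(1−r²)/r²
(1−r²)/r² = (1−0.167281)/0.167281 = 4.9780
n ≥ 2 + 6.635776·4.9780 = 2 + 33.0329 = 35.0329
⌈35.0329⌉ = 36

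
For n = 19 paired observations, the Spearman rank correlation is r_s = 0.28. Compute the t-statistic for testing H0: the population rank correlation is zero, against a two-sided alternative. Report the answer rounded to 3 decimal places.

t = r_s·√(n−2) / √(1−r_s²) with r_s = 0.28, n = 19
  = 0.28·√17 / √(1 − 0.0784)
  = 0.28·4.123106 / 0.960000
  = 1.154470 / 0.960000 = 1.203

1.203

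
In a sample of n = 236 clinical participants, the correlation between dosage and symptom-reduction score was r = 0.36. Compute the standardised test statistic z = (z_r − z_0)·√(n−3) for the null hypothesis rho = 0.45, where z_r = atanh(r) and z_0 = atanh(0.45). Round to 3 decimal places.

Fisher z: atanh(0.36) = 0.376886, atanh(0.45) = 0.484700
z = (z_r − z_0)·√(n−3) = (0.376886 − 0.484700)·√233 = -0.107814 · 15.264338 = -1.646

-1.646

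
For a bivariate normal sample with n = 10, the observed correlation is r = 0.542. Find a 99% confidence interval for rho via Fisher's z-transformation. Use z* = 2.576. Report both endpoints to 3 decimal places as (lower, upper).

(-0.351, 0.919)

Fisher z: z_r = atanh(r) = ½·ln((1+0.542)/(1−0.542)) = 0.606983
SE(z) = 1/√(n−3) = 1/√7 = 0.377964
99% ⇒ z* = 2.576; margin = 2.576·0.377964 = 0.973635
CI on z-scale: (-0.366652, 1.580618)
Back-transform: tanh(-0.366652) = -0.351060, tanh(1.580618) = 0.918698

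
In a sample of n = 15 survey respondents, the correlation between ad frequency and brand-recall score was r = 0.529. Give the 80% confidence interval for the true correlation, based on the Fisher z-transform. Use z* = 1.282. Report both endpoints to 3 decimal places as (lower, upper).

z_r = atanh(0.529) = 0.588756;  SE = 1/√(n−3) = 1/√12 = 0.288675
z-limits: 0.588756 ± 1.282·0.288675 = 0.588756 ± 0.370081 = [0.218675, 0.958837]
ρ-limits: (tanh 0.218675, tanh 0.958837) = (0.215, 0.744)

(0.215, 0.744)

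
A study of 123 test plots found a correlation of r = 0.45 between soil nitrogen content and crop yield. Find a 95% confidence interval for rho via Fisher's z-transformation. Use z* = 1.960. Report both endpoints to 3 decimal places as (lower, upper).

(0.297, 0.581)

Fisher z: z_r = atanh(r) = ½·ln((1+0.45)/(1−0.45)) = 0.484700
SE(z) = 1/√(n−3) = 1/√120 = 0.091287
95% ⇒ z* = 1.960; margin = 1.960·0.091287 = 0.178923
CI on z-scale: (0.305777, 0.663623)
Back-transform: tanh(0.305777) = 0.296590, tanh(0.663623) = 0.580769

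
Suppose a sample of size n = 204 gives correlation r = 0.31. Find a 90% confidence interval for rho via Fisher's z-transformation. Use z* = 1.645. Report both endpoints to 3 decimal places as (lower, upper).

(0.202, 0.411)

z_r = atanh(0.31) = 0.320545;  SE = 1/√(n−3) = 1/√201 = 0.070535
z-limits: 0.320545 ± 1.645·0.070535 = 0.320545 ± 0.116030 = [0.204515, 0.436575]
ρ-limits: (tanh 0.204515, tanh 0.436575) = (0.202, 0.411)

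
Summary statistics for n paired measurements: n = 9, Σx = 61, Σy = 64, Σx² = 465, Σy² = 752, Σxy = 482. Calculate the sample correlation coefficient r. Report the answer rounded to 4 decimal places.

S_xy = nΣxy − ΣxΣy = 9·482 − 61·64 = 4338 − 3904 = 434
S_xx = nΣx² − (Σx)² = 9·465 − 61² = 4185 − 3721 = 464
S_yy = nΣy² − (Σy)² = 9·752 − 64² = 6768 − 4096 = 2672
r = S_xy / √(S_xx·S_yy) = 434 / √(464·2672) = 434 / √1239808 = 434 / 1113.4667 = 0.3898

0.3898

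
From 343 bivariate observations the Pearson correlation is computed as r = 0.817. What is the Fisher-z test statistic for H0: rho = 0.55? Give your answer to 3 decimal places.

z_r = atanh(0.817) = 1.147728,  z_0 = atanh(0.55) = 0.618381
SE = 1/√(n−3) = 1/√340 = 0.054233
z = (z_r − z_0)/SE = (1.147728 − 0.618381) / 0.054233 = 0.529347 / 0.054233 = 9.761

9.761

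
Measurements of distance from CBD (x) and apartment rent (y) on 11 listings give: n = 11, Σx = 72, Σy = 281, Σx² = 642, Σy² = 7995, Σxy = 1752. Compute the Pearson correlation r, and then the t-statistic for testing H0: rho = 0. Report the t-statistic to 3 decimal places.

Numerator: nΣxy − (Σx)(Σy) = 11·1752 − (72)(281) = -960
Denominator: √[(nΣx²−(Σx)²)(nΣy²−(Σy)²)]
  nΣx²−(Σx)² = 11·642 − 5184 = 1878;  nΣy²−(Σy)² = 11·7995 − 78961 = 8984
  √(1878·8984) = √16871952 = 4107.5482
r = -960 / 4107.5482 = -0.2337
t = r·√(n−2)/√(1−r²) = -0.2337·√9 / √(1−0.054616) = -0.701100 / 0.972309 = -0.721

-0.721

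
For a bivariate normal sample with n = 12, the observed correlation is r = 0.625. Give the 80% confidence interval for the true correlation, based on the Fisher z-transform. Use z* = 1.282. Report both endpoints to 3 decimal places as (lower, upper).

(0.297, 0.821)

z_r = atanh(0.625) = 0.733169;  SE = 1/√(n−3) = 1/√9 = 0.333333
z-limits: 0.733169 ± 1.282·0.333333 = 0.733169 ± 0.427333 = [0.305836, 1.160502]
ρ-limits: (tanh 0.305836, tanh 1.160502) = (0.297, 0.821)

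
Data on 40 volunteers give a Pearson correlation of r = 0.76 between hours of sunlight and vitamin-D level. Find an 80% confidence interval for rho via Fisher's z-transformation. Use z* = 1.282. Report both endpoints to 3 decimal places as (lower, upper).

z_r = atanh(0.76) = 0.996215;  SE = 1/√(n−3) = 1/√37 = 0.164399
z-limits: 0.996215 ± 1.282·0.164399 = 0.996215 ± 0.210760 = [0.785455, 1.206975]
ρ-limits: (tanh 0.785455, tanh 1.206975) = (0.656, 0.836)

(0.656, 0.836)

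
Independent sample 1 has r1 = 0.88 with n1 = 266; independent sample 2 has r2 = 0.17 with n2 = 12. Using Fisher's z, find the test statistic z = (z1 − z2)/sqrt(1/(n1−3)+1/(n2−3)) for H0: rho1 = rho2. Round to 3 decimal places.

Fisher z-transforms: z1 = atanh(0.88) = 1.375768, z2 = atanh(0.17) = 0.171667; difference d = 1.204101
Var(d) = 1/263 + 1/9 = 0.0038023 + 0.1111111 = 0.1149134
z = d/√Var(d) = 1.204101 / √0.1149134 = 1.204101 / 0.338989 = 3.552

3.552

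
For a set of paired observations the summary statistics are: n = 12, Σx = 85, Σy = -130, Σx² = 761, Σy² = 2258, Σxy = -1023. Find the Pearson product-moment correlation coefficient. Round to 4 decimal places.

Numerator: nΣxy − (Σx)(Σy) = 12·(-1023) − (85)(-130) = -1226
Denominator: √[(nΣx²−(Σx)²)(nΣy²−(Σy)²)]
  nΣx²−(Σx)² = 12·761 − 7225 = 1907;  nΣy²−(Σy)² = 12·2258 − 16900 = 10196
  √(1907·10196) = √19443772 = 4409.5093
r = -1226 / 4409.5093 = -0.2780

-0.2780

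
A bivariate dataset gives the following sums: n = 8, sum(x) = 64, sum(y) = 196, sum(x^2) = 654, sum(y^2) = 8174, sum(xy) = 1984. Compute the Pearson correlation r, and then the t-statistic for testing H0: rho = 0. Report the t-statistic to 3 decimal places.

S_xy = nΣxy − ΣxΣy = 8·1984 − 64·196 = 15872 − 12544 = 3328
S_xx = nΣx² − (Σx)² = 8·654 − 64² = 5232 − 4096 = 1136
S_yy = nΣy² − (Σy)² = 8·8174 − 196² = 65392 − 38416 = 26976
r = S_xy / √(S_xx·S_yy) = 3328 / √(1136·26976) = 3328 / √30644736 = 3328 / 5535.7688 = 0.6012
t = r·√(n−2)/√(1−r²) = 0.6012·√6 / √(1−0.361441) = 1.472633 / 0.799099 = 1.843

1.843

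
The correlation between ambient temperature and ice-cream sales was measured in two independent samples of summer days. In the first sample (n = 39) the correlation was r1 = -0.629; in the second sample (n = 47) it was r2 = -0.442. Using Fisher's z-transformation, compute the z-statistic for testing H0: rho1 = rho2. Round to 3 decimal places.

Fisher z-transforms: z1 = atanh(-0.629) = -0.739760, z2 = atanh(-0.442) = -0.474714; difference d = -0.265046
Var(d) = 1/36 + 1/44 = 0.0277778 + 0.0227273 = 0.0505051
z = d/√Var(d) = -0.265046 / √0.0505051 = -0.265046 / 0.224733 = -1.179

-1.179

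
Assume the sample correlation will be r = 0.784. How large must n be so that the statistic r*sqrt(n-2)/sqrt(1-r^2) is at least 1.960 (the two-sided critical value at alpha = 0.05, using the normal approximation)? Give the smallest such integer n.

r√(n−2)/√(1−r²) ≥ 1.960  ⇔  n−2 ≥ (1.960)²·(1−r²)/r²
(1−r²)/r² = (1−0.614656)/0.614656 = 0.6269
n ≥ 2 + 3.8416·0.6269 = 2 + 2.4083 = 4.4083
⌈4.4083⌉ = 5

5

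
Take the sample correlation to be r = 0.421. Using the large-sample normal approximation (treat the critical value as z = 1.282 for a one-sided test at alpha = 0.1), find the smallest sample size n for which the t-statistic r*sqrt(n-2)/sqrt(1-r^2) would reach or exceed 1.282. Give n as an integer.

r√(n−2)/√(1−r²) ≥ 1.282  ⇔  n−2 ≥ (1.282)²·(1−r²)/r²
(1−r²)/r² = (1−0.177241)/0.177241 = 4.6420
n ≥ 2 + 1.643524·4.6420 = 2 + 7.6292 = 9.6292
⌈9.6292⌉ = 10

10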